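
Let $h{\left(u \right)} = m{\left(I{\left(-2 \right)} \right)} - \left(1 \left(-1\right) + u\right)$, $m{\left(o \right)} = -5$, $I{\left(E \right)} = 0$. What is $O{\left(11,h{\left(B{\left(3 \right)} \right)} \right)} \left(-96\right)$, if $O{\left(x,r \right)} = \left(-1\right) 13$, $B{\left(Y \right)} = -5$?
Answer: $1248$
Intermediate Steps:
$h{\left(u \right)} = -4 - u$ ($h{\left(u \right)} = -5 - \left(1 \left(-1\right) + u\right) = -5 - \left(-1 + u\right) = -4 - u$)
$O{\left(x,r \right)} = -13$
$O{\left(11,h{\left(B{\left(3 \right)} \right)} \right)} \left(-96\right) = \left(-13\right) \left(-96\right) = 1248$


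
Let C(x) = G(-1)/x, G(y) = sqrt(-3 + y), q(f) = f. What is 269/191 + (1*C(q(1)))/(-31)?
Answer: 269/191 - 2*I/31 ≈ 1.4084 - 0.064516*I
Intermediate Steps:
C(x) = 2*I/x (C(x) = sqrt(-3 - 1)/x = sqrt(-4)/x = (2*I)/x = 2*I/x)
269/191 + (1*C(q(1)))/(-31) = 269/191 + (1*(2*I/1))/(-31) = 269*(1/191) + (1*(2*I*1))*(-1/31) = 269/191 + (1*(2*I))*(-1/31) = 269/191 + (2*I)*(-1/31) = 269/191 - 2*I/31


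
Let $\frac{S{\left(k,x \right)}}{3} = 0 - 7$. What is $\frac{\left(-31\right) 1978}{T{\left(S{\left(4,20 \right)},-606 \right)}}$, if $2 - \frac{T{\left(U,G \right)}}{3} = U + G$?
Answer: $- \frac{61318}{1887} \approx -32.495$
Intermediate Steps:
$S{\left(k,x \right)} = -21$ ($S{\left(k,x \right)} = 3 \left(0 - 7\right) = 3 \left(-7\right) = -21$)
$T{\left(U,G \right)} = 6 - 3 G - 3 U$ ($T{\left(U,G \right)} = 6 - 3 \left(U + G\right) = 6 - 3 \left(G + U\right) = 6 - \left(3 G + 3 U\right) = 6 - 3 G - 3 U$)
$\frac{\left(-31\right) 1978}{T{\left(S{\left(4,20 \right)},-606 \right)}} = \frac{\left(-31\right) 1978}{6 - -1818 - -63} = - \frac{61318}{6 + 1818 + 63} = - \frac{61318}{1887}$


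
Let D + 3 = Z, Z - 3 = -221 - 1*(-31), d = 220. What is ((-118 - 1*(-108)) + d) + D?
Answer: 20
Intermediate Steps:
Z = -187 (Z = 3 + (-221 - 1*(-31)) = 3 + (-221 + 31) = 3 - 190 = -187)
D = -190 (D = -3 - 187 = -190)
((-118 - 1*(-108)) + d) + D = ((-118 - 1*(-108)) + 220) - 190 = ((-118 + 108) + 220) - 190 = (-10 + 220) - 190 = 210 - 190 = 20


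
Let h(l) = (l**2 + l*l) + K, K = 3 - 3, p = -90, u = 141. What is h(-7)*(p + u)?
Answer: 4998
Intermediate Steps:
K = 0
h(l) = 2*l**2 (h(l) = (l**2 + l*l) + 0 = (l**2 + l**2) + 0 = 2*l**2 + 0 = 2*l**2)
h(-7)*(p + u) = (2*(-7)**2)*(-90 + 141) = (2*49)*51 = 98*51 = 4998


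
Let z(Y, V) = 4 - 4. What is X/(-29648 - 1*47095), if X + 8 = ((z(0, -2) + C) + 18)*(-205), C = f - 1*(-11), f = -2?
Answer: 5543/76743 ≈ 0.072228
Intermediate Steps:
C = 9 (C = -2 - 1*(-11) = -2 + 11 = 9)
z(Y, V) = 0
X = -5543 (X = -8 + ((0 + 9) + 18)*(-205) = -8 + (9 + 18)*(-205) = -8 + 27*(-205) = -8 - 5535 = -5543)
X/(-29648 - 1*47095) = -5543/(-29648 - 1*47095) = -5543/(-29648 - 47095) = -5543/(-76743) = -5543*(-1/76743) = 5543/76743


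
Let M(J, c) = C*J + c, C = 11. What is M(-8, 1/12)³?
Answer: -1174241375/1728 ≈ -6.7954e+5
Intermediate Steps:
M(J, c) = c + 11*J (M(J, c) = 11*J + c = c + 11*J)
M(-8, 1/12)³ = (1/12 + 11*(-8))³ = (1/12 - 88)³ = (-1055/12)³ = -1174241375/1728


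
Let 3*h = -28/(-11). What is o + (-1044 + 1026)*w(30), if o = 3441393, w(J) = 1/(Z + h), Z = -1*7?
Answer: 698603373/203 ≈ 3.4414e+6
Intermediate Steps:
h = 28/33 (h = (-28/(-11))/3 = (-28*(-1/11))/3 = (1/3)*(28/11) = 28/33 ≈ 0.84848)
Z = -7
w(J) = -33/203 (w(J) = 1/(-7 + 28/33) = 1/(-203/33) = -33/203)
o + (-1044 + 1026)*w(30) = 3441393 + (-1044 + 1026)*(-33/203) = 3441393 - 18*(-33/203) = 3441393 + 594/203 = 698603373/203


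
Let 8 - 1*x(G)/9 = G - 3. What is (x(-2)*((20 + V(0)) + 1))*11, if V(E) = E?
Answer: 27027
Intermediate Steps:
x(G) = 99 - 9*G (x(G) = 72 - 9*(G - 3) = 72 - 9*(-3 + G) = 72 + (27 - 9*G) = 99 - 9*G)
(x(-2)*((20 + V(0)) + 1))*11 = ((99 - 9*(-2))*((20 + 0) + 1))*11 = ((99 + 18)*(20 + 1))*11 = (117*21)*11 = 2457*11 = 27027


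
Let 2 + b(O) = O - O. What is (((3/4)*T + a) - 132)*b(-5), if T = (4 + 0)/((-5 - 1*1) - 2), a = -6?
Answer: 1107/4 ≈ 276.75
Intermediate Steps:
b(O) = -2 (b(O) = -2 + (O - O) = -2 + 0 = -2)
T = -½ (T = 4/((-5 - 1) - 2) = 4/(-6 - 2) = 4/(-8) = 4*(-⅛) = -½ ≈ -0.50000)
(((3/4)*T + a) - 132)*b(-5) = (((3/4)*(-½) - 6) - 132)*(-2) = (((3*(¼))*(-½) - 6) - 132)*(-2) = (((¾)*(-½) - 6) - 132)*(-2) = ((-3/8 - 6) - 132)*(-2) = (-51/8 - 132)*(-2) = -1107/8*(-2) = 1107/4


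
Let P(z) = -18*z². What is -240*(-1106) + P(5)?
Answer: 264990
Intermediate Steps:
-240*(-1106) + P(5) = -240*(-1106) - 18*5² = 265440 - 18*25 = 265440 - 450 = 264990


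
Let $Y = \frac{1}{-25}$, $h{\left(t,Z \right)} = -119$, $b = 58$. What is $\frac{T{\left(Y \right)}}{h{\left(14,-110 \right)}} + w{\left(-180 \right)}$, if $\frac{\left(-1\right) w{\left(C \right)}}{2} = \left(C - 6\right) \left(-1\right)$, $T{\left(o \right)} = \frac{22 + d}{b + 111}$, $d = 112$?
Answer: $- \frac{7481426}{20111} \approx -372.01$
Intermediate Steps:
$Y = - \frac{1}{25} \approx -0.04$
$T{\left(o \right)} = \frac{134}{169}$ ($T{\left(o \right)} = \frac{22 + 112}{58 + 111} = \frac{134}{169}$)
$w{\left(C \right)} = -12 + 2 C$ ($w{\left(C \right)} = - 2 \left(C - 6\right) \left(-1\right) = - 2 \left(-6 + C\right) \left(-1\right) = - 2 \left(6 - C\right) = -12 + 2 C$)
$\frac{T{\left(Y \right)}}{h{\left(14,-110 \right)}} + w{\left(-180 \right)} = \frac{134}{169 \left(-119\right)} + \left(-12 + 2 \left(-180\right)\right) = \frac{134}{169} \left(- \frac{1}{119}\right) - 372 = - \frac{134}{20111} - 372 = - \frac{7481426}{20111}$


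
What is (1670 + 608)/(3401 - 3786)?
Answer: -2278/385 ≈ -5.9169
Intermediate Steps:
(1670 + 608)/(3401 - 3786) = 2278/(-385) = 2278*(-1/385) = -2278/385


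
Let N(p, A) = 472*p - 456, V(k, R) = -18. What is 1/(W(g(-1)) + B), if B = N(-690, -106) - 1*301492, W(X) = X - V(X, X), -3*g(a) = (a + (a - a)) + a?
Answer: -3/1882828 ≈ -1.5933e-6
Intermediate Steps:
N(p, A) = -456 + 472*p
g(a) = -2*a/3 (g(a) = -((a + (a - a)) + a)/3 = -((a + 0) + a)/3 = -(a + a)/3 = -2*a/3)
W(X) = 18 + X (W(X) = X - 1*(-18) = X + 18 = 18 + X)
B = -627628 (B = (-456 + 472*(-690)) - 1*301492 = (-456 - 325680) - 301492 = -326136 - 301492 = -627628)
1/(W(g(-1)) + B) = 1/((18 - ⅔*(-1)) - 627628) = 1/((18 + ⅔) - 627628) = 1/(56/3 - 627628) = 1/(-1882828/3) = -3/1882828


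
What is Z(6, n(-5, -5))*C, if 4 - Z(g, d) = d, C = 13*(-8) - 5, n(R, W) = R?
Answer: -981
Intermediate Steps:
C = -109 (C = -104 - 5 = -109)
Z(g, d) = 4 - d
Z(6, n(-5, -5))*C = (4 - 1*(-5))*(-109) = (4 + 5)*(-109) = 9*(-109) = -981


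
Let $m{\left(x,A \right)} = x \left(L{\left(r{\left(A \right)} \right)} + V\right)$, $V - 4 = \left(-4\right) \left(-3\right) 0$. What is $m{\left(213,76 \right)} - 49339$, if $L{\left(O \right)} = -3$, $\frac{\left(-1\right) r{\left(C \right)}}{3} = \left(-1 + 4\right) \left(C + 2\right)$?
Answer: $-49126$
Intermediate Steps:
$r{\left(C \right)} = -18 - 9 C$ ($r{\left(C \right)} = - 3 \left(-1 + 4\right) \left(C + 2\right) = - 3 \cdot 3 \left(2 + C\right) = - 3 \left(6 + 3 C\right) = -18 - 9 C$)
$V = 4$ ($V = 4 + \left(-4\right) \left(-3\right) 0 = 4 + 12 \cdot 0 = 4 + 0 = 4$)
$m{\left(x,A \right)} = x$ ($m{\left(x,A \right)} = x \left(-3 + 4\right) = x 1 = x$)
$m{\left(213,76 \right)} - 49339 = 213 - 49339 = -49126$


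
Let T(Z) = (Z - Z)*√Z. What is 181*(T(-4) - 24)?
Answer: -4344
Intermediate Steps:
T(Z) = 0 (T(Z) = 0*√Z = 0)
181*(T(-4) - 24) = 181*(0 - 24) = 181*(-24) = -4344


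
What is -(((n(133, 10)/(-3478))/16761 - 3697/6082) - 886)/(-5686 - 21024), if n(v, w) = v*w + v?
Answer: -78586422226127/2367499065486690 ≈ -0.033194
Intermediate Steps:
n(v, w) = v + v*w
-(((n(133, 10)/(-3478))/16761 - 3697/6082) - 886)/(-5686 - 21024) = -((((133*(1 + 10))/(-3478))/16761 - 3697/6082) - 886)/(-5686 - 21024) = -((((133*11)*(-1/3478))*(1/16761) - 3697*1/6082) - 886)/(-26710) = -(((1463*(-1/3478))*(1/16761) - 3697/6082) - 886)*(-1)/26710 = -((-1463/3478*1/16761 - 3697/6082) - 886)*(-1)/26710 = -((-1463/58294758 - 3697/6082) - 886)*(-1)/26710 = -(-53881154573/88637179539 - 886)*(-1)/26710 = -(-78586422226127)*(-1)/(88637179539*26710) = -1*78586422226127/2367499065486690 = -78586422226127/2367499065486690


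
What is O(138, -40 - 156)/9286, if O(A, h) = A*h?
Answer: -13524/4643 ≈ -2.9128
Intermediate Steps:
O(138, -40 - 156)/9286 = (138*(-40 - 156))/9286 = (138*(-196))*(1/9286) = -27048*1/9286 = -13524/4643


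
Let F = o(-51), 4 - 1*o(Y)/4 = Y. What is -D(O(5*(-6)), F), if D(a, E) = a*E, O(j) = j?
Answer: 6600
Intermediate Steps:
o(Y) = 16 - 4*Y
F = 220 (F = 16 - 4*(-51) = 16 + 204 = 220)
D(a, E) = E*a
-D(O(5*(-6)), F) = -220*5*(-6) = -220*(-30) = -1*(-6600) = 6600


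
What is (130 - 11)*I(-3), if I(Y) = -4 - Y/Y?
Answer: -595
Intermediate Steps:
I(Y) = -5 (I(Y) = -4 - 1*1 = -4 - 1 = -5)
(130 - 11)*I(-3) = (130 - 11)*(-5) = 119*(-5) = -595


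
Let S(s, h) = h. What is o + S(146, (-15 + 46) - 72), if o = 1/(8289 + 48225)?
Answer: -2317073/56514 ≈ -41.000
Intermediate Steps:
o = 1/56514 ≈ 1.7695e-5
o + S(146, (-15 + 46) - 72) = 1/56514 + ((-15 + 46) - 72) = 1/56514 + (31 - 72) = 1/56514 - 41 = -2317073/56514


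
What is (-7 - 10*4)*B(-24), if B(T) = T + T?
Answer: 2256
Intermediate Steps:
B(T) = 2*T
(-7 - 10*4)*B(-24) = (-7 - 10*4)*(2*(-24)) = (-7 - 40)*(-48) = -47*(-48) = 2256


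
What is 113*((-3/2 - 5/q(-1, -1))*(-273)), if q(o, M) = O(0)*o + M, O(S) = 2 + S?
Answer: -10283/2 ≈ -5141.5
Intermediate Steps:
q(o, M) = M + 2*o (q(o, M) = (2 + 0)*o + M = 2*o + M = M + 2*o)
113*((-3/2 - 5/q(-1, -1))*(-273)) = 113*((-3/2 - 5/(-1 + 2*(-1)))*(-273)) = 113*((-3*1/2 - 5/(-1 - 2))*(-273)) = 113*((-3/2 - 5/(-3))*(-273)) = 113*((-3/2 - 5*(-1/3))*(-273)) = 113*((-3/2 + 5/3)*(-273)) = 113*((1/6)*(-273)) = 113*(-91/2) = -10283/2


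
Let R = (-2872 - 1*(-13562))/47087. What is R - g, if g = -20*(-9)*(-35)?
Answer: 296658790/47087 ≈ 6300.2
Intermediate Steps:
R = 10690/47087 (R = (-2872 + 13562)*(1/47087) = 10690*(1/47087) = 10690/47087 ≈ 0.22703)
g = -6300 (g = 180*(-35) = -6300)
R - g = 10690/47087 - 1*(-6300) = 10690/47087 + 6300 = 296658790/47087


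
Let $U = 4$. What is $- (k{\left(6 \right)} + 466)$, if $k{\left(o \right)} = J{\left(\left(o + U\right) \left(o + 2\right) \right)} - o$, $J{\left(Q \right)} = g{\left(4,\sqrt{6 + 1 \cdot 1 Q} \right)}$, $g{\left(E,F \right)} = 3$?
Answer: $-463$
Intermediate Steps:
$J{\left(Q \right)} = 3$
$k{\left(o \right)} = 3 - o$
$- (k{\left(6 \right)} + 466) = - (\left(3 - 6\right) + 466) = - (-3 + 466) = \left(-1\right) 463 = -463$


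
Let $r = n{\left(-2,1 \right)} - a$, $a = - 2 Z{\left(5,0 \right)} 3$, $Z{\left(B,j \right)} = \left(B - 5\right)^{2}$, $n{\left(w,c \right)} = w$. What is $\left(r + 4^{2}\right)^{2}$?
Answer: $196$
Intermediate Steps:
$Z{\left(B,j \right)} = \left(-5 + B\right)^{2}$
$a = 0$ ($a = - 2 \left(-5 + 5\right)^{2} \cdot 3 = - 2 \cdot 0^{2} \cdot 3 = \left(-2\right) 0 \cdot 3 = 0 \cdot 3 = 0$)
$r = -2$ ($r = -2 - 0 = -2 + 0 = -2$)
$\left(r + 4^{2}\right)^{2} = \left(-2 + 4^{2}\right)^{2} = \left(-2 + 16\right)^{2} = 14^{2} = 196$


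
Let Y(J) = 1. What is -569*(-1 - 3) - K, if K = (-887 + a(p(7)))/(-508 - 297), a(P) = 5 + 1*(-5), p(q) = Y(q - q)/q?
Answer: 1831293/805 ≈ 2274.9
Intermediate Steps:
p(q) = 1/q
a(P) = 0 (a(P) = 5 - 5 = 0)
K = 887/805 (K = (-887 + 0)/(-508 - 297) = -887/(-805) = -887*(-1/805) = 887/805 ≈ 1.1019)
-569*(-1 - 3) - K = -569*(-1 - 3) - 1*887/805 = -569*(-4) - 887/805 = 2276 - 887/805 = 1831293/805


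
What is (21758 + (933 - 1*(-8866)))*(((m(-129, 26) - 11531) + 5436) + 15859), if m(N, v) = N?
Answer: 304051695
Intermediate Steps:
(21758 + (933 - 1*(-8866)))*(((m(-129, 26) - 11531) + 5436) + 15859) = (21758 + (933 - 1*(-8866)))*(((-129 - 11531) + 5436) + 15859) = (21758 + (933 + 8866))*((-11660 + 5436) + 15859) = (21758 + 9799)*(-6224 + 15859) = 31557*9635 = 304051695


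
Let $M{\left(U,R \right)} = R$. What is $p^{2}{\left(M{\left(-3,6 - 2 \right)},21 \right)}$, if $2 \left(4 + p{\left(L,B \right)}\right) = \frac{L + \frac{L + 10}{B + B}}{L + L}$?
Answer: $\frac{32041}{2304} \approx 13.907$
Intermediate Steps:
$p{\left(L,B \right)} = -4 + \frac{L + \frac{10 + L}{2 B}}{4 L}$ ($p{\left(L,B \right)} = -4 + \frac{\left(L + \frac{L + 10}{B + B}\right) \frac{1}{L + L}}{2} = -4 + \frac{\left(L + \frac{10 + L}{2 B}\right) \frac{1}{2 L}}{2} = -4 + \frac{\frac{1}{2} \frac{1}{L} \left(L + \frac{10 + L}{2 B}\right)}{2} = -4 + \frac{L + \frac{10 + L}{2 B}}{4 L}$)
$p^{2}{\left(M{\left(-3,6 - 2 \right)},21 \right)} = \left(\frac{10 + \left(6 - 2\right) - 630 \left(6 - 2\right)}{8 \cdot 21 \left(6 - 2\right)}\right)^{2} = \left(\frac{1}{8} \cdot \frac{1}{21} \frac{1}{6 - 2} \left(10 + \left(6 - 2\right) - 630 \left(6 - 2\right)\right)\right)^{2} = \left(\frac{1}{8} \cdot \frac{1}{21} \cdot \frac{1}{4} \left(10 + 4 - 630 \cdot 4\right)\right)^{2} = \left(\frac{1}{8} \cdot \frac{1}{21} \cdot \frac{1}{4} \left(10 + 4 - 2520\right)\right)^{2} = \left(\frac{1}{8} \cdot \frac{1}{21} \cdot \frac{1}{4} \left(-2506\right)\right)^{2} = \left(- \frac{179}{48}\right)^{2} = \frac{32041}{2304}$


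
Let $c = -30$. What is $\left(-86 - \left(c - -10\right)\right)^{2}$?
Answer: $4356$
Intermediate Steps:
$\left(-86 - \left(c - -10\right)\right)^{2} = \left(-86 - \left(-30 - -10\right)\right)^{2} = \left(-86 - \left(-30 + 10\right)\right)^{2} = \left(-86 - -20\right)^{2} = \left(-86 + 20\right)^{2} = \left(-66\right)^{2} = 4356$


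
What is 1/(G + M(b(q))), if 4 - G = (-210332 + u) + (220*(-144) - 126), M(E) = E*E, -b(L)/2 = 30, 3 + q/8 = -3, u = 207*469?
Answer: 1/148659 ≈ 6.7268e-6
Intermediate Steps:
u = 97083
q = -48 (q = -24 + 8*(-3) = -24 - 24 = -48)
b(L) = -60 (b(L) = -2*30 = -60)
M(E) = E²
G = 145059 (G = 4 - ((-210332 + 97083) + (220*(-144) - 126)) = 4 - (-113249 + (-31680 - 126)) = 4 - (-113249 - 31806) = 4 - 1*(-145055) = 4 + 145055 = 145059)
1/(G + M(b(q))) = 1/(145059 + (-60)²) = 1/(145059 + 3600) = 1/148659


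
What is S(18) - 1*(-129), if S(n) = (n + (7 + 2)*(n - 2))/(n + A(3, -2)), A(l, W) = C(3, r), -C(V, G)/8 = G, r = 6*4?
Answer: 3714/29 ≈ 128.07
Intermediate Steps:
r = 24
C(V, G) = -8*G
A(l, W) = -192 (A(l, W) = -8*24 = -192)
S(n) = (-18 + 10*n)/(-192 + n) (S(n) = (n + (7 + 2)*(n - 2))/(n - 192) = (n + 9*(-2 + n))/(-192 + n) = (n + (-18 + 9*n))/(-192 + n) = (-18 + 10*n)/(-192 + n))
S(18) - 1*(-129) = 2*(-9 + 5*18)/(-192 + 18) - 1*(-129) = 2*(-9 + 90)/(-174) + 129 = 2*(-1/174)*81 + 129 = -27/29 + 129 = 3714/29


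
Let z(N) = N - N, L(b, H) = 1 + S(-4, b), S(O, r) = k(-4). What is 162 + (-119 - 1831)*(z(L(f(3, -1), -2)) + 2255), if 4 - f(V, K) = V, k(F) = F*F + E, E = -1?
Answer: -4397088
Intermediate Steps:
k(F) = -1 + F² (k(F) = F*F - 1 = F² - 1 = -1 + F²)
f(V, K) = 4 - V
S(O, r) = 15 (S(O, r) = -1 + (-4)² = -1 + 16 = 15)
L(b, H) = 16 (L(b, H) = 1 + 15 = 16)
z(N) = 0
162 + (-119 - 1831)*(z(L(f(3, -1), -2)) + 2255) = 162 + (-119 - 1831)*(0 + 2255) = 162 - 1950*2255 = 162 - 4397250 = -4397088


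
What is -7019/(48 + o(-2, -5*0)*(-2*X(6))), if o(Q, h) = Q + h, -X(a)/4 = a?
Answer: 7019/48 ≈ 146.23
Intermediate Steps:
X(a) = -4*a
-7019/(48 + o(-2, -5*0)*(-2*X(6))) = -7019/(48 + (-2 - 5*0)*(-(-8)*6)) = -7019/(48 + (-2 + 0)*(-2*(-24))) = -7019/(48 - 2*48) = -7019/(48 - 96) = -7019/(-48) = -7019*(-1/48) = 7019/48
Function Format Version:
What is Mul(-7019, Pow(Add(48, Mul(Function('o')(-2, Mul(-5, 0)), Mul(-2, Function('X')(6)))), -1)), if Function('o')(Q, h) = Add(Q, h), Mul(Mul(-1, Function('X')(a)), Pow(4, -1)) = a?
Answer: Rational(7019, 48) ≈ 146.23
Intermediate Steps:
Function('X')(a) = Mul(-4, a)
Mul(-7019, Pow(Add(48, Mul(Function('o')(-2, Mul(-5, 0)), Mul(-2, Function('X')(6)))), -1)) = Mul(-7019, Pow(Add(48, Mul(Add(-2, Mul(-5, 0)), Mul(-2, Mul(-4, 6)))), -1)) = Mul(-7019, Pow(Add(48, Mul(Add(-2, 0), Mul(-2, -24))), -1)) = Mul(-7019, Pow(Add(48, Mul(-2, 48)), -1)) = Mul(-7019, Pow(Add(48, -96), -1)) = Mul(-7019, Pow(-48, -1)) = Mul(-7019, Rational(-1, 48)) = Rational(7019, 48)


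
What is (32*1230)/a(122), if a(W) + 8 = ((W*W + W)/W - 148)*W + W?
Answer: -4920/367 ≈ -13.406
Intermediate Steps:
a(W) = -8 + W + W*(-148 + (W + W**2)/W) (a(W) = -8 + (((W*W + W)/W - 148)*W + W) = -8 + (((W**2 + W)/W - 148)*W + W) = -8 + (((W + W**2)/W - 148)*W + W) = -8 + ((-148 + (W + W**2)/W)*W + W) = -8 + (W*(-148 + (W + W**2)/W) + W) = -8 + (W + W*(-148 + (W + W**2)/W)) = -8 + W + W*(-148 + (W + W**2)/W))
(32*1230)/a(122) = (32*1230)/(-8 + 122**2 - 146*122) = 39360/(-8 + 14884 - 17812) = 39360/(-2936) = 39360*(-1/2936) = -4920/367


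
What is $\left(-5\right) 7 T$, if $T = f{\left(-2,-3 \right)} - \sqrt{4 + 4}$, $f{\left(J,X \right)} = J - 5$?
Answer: $245 + 70 \sqrt{2} \approx 344.0$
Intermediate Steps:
$f{\left(J,X \right)} = -5 + J$ ($f{\left(J,X \right)} = J - 5 = -5 + J$)
$T = -7 - 2 \sqrt{2}$ ($T = \left(-5 - 2\right) - \sqrt{4 + 4} = -7 - \sqrt{8} = -7 - 2 \sqrt{2} \approx -9.8284$)
$\left(-5\right) 7 T = \left(-5\right) 7 \left(-7 - 2 \sqrt{2}\right) = - 35 \left(-7 - 2 \sqrt{2}\right) = 245 + 70 \sqrt{2}$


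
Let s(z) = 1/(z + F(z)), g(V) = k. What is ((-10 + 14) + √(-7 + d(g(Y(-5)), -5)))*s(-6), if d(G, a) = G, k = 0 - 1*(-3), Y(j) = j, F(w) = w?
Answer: -⅓ - I/6 ≈ -0.33333 - 0.16667*I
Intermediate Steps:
k = 3 (k = 0 + 3 = 3)
g(V) = 3
s(z) = 1/(2*z) (s(z) = 1/(z + z) = 1/(2*z))
((-10 + 14) + √(-7 + d(g(Y(-5)), -5)))*s(-6) = ((-10 + 14) + √(-7 + 3))*((½)/(-6)) = (4 + √(-4))*((½)*(-⅙)) = (4 + 2*I)*(-1/12) = -⅓ - I/6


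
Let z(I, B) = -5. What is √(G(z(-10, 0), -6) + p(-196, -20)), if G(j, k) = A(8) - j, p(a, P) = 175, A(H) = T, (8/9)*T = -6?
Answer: 3*√77/2 ≈ 13.162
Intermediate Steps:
T = -27/4 (T = (9/8)*(-6) = -27/4 ≈ -6.7500)
A(H) = -27/4
G(j, k) = -27/4 - j
√(G(z(-10, 0), -6) + p(-196, -20)) = √((-27/4 - 1*(-5)) + 175) = √((-27/4 + 5) + 175) = √(-7/4 + 175) = √(693/4) = 3*√77/2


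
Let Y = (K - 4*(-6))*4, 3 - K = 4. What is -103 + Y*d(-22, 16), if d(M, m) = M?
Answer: -2127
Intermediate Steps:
K = -1 (K = 3 - 1*4 = 3 - 4 = -1)
Y = 92 (Y = (-1 - 4*(-6))*4 = (-1 + 24)*4 = 23*4 = 92)
-103 + Y*d(-22, 16) = -103 + 92*(-22) = -103 - 2024 = -2127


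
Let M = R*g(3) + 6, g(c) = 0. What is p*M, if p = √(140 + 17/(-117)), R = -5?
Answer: 2*√212719/13 ≈ 70.956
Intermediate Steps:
p = √212719/39 (p = √(140 + 17*(-1/117)) = √(140 - 17/117) = √(16363/117) = √212719/39 ≈ 11.826)
M = 6 (M = -5*0 + 6 = 0 + 6 = 6)
p*M = (√212719/39)*6 = 2*√212719/13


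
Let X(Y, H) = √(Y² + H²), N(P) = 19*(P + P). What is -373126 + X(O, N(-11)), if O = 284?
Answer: -373126 + 226*√5 ≈ -3.7262e+5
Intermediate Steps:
N(P) = 38*P (N(P) = 19*(2*P) = 38*P)
X(Y, H) = √(H² + Y²)
-373126 + X(O, N(-11)) = -373126 + √((38*(-11))² + 284²) = -373126 + √((-418)² + 80656) = -373126 + √(174724 + 80656) = -373126 + √255380 = -373126 + 226*√5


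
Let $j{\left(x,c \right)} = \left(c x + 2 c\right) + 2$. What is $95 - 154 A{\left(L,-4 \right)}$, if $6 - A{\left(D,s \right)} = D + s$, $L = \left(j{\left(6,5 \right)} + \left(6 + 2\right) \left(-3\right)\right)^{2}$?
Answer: $48451$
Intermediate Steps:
$j{\left(x,c \right)} = 2 + 2 c + c x$ ($j{\left(x,c \right)} = \left(2 c + c x\right) + 2 = 2 + 2 c + c x$)
$L = 324$ ($L = \left(\left(2 + 2 \cdot 5 + 5 \cdot 6\right) + \left(6 + 2\right) \left(-3\right)\right)^{2} = \left(\left(2 + 10 + 30\right) + 8 \left(-3\right)\right)^{2} = \left(42 - 24\right)^{2} = 18^{2} = 324$)
$A{\left(D,s \right)} = 6 - D - s$ ($A{\left(D,s \right)} = 6 - \left(D + s\right) = 6 - D - s$)
$95 - 154 A{\left(L,-4 \right)} = 95 - 154 \left(6 - 324 - -4\right) = 95 - 154 \left(6 - 324 + 4\right) = 95 - -48356 = 95 + 48356 = 48451$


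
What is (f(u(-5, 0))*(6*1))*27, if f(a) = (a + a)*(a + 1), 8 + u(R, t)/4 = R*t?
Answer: 321408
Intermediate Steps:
u(R, t) = -32 + 4*R*t (u(R, t) = -32 + 4*(R*t) = -32 + 4*R*t)
f(a) = 2*a*(1 + a) (f(a) = (2*a)*(1 + a) = 2*a*(1 + a))
(f(u(-5, 0))*(6*1))*27 = ((2*(-32 + 4*(-5)*0)*(1 + (-32 + 4*(-5)*0)))*(6*1))*27 = ((2*(-32 + 0)*(1 + (-32 + 0)))*6)*27 = ((2*(-32)*(1 - 32))*6)*27 = ((2*(-32)*(-31))*6)*27 = (1984*6)*27 = 11904*27 = 321408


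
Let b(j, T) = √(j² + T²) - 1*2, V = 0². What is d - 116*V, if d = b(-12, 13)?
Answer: -2 + √313 ≈ 15.692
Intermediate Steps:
V = 0
b(j, T) = -2 + √(T² + j²) (b(j, T) = √(T² + j²) - 2 = -2 + √(T² + j²))
d = -2 + √313 (d = -2 + √(13² + (-12)²) = -2 + √(169 + 144) = -2 + √313 ≈ 15.692)
d - 116*V = (-2 + √313) - 116*0 = (-2 + √313) + 0 = -2 + √313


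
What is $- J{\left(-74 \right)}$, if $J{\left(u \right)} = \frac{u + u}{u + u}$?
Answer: $-1$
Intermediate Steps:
$J{\left(u \right)} = 1$ ($J{\left(u \right)} = \frac{2 u}{2 u} = 2 u \frac{1}{2 u} = 1$)
$- J{\left(-74 \right)} = \left(-1\right) 1 = -1$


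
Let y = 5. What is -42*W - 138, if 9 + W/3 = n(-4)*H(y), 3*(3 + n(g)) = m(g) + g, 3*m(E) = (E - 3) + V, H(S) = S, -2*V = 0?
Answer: 4216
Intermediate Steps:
V = 0 (V = -1/2*0 = 0)
m(E) = -1 + E/3 (m(E) = ((E - 3) + 0)/3 = ((-3 + E) + 0)/3 = (-3 + E)/3 = -1 + E/3)
n(g) = -10/3 + 4*g/9 (n(g) = -3 + ((-1 + g/3) + g)/3 = -3 + (-1 + 4*g/3)/3 = -3 + (-1/3 + 4*g/9) = -10/3 + 4*g/9)
W = -311/3 (W = -27 + 3*((-10/3 + (4/9)*(-4))*5) = -27 + 3*((-10/3 - 16/9)*5) = -27 + 3*(-46/9*5) = -27 + 3*(-230/9) = -27 - 230/3 = -311/3 ≈ -103.67)
-42*W - 138 = -42*(-311/3) - 138 = 4354 - 138 = 4216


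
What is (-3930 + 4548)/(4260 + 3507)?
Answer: 206/2589 ≈ 0.079567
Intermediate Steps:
(-3930 + 4548)/(4260 + 3507) = 618/7767 = 618*(1/7767) = 206/2589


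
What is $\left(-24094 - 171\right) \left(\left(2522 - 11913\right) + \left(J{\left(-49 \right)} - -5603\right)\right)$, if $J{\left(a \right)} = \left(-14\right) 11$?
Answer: $95652630$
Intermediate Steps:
$J{\left(a \right)} = -154$
$\left(-24094 - 171\right) \left(\left(2522 - 11913\right) + \left(J{\left(-49 \right)} - -5603\right)\right) = \left(-24094 - 171\right) \left(\left(2522 - 11913\right) - -5449\right) = - 24265 \left(\left(2522 - 11913\right) + \left(-154 + 5603\right)\right) = - 24265 \left(-9391 + 5449\right) = \left(-24265\right) \left(-3942\right) = 95652630$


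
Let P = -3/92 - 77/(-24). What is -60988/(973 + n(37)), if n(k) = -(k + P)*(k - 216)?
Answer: -33665376/4506779 ≈ -7.4699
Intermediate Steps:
P = 1753/552 (P = -3*1/92 - 77*(-1/24) = -3/92 + 77/24 = 1753/552 ≈ 3.1757)
n(k) = -(-216 + k)*(1753/552 + k) (n(k) = -(k + 1753/552)*(k - 216) = -(1753/552 + k)*(-216 + k) = -(-216 + k)*(1753/552 + k))
-60988/(973 + n(37)) = -60988/(973 + (15777/23 - 1*37² + (117479/552)*37)) = -60988/(973 + (15777/23 - 1*1369 + 4346723/552)) = -60988/(973 + (15777/23 - 1369 + 4346723/552)) = -60988/(973 + 3969683/552) = -60988/4506779/552 = -60988*552/4506779 = -33665376/4506779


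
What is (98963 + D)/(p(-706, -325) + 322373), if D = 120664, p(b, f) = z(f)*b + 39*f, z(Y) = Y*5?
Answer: 219627/1456948 ≈ 0.15074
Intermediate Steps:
z(Y) = 5*Y
p(b, f) = 39*f + 5*b*f (p(b, f) = (5*f)*b + 39*f = 5*b*f + 39*f = 39*f + 5*b*f)
(98963 + D)/(p(-706, -325) + 322373) = (98963 + 120664)/(-325*(39 + 5*(-706)) + 322373) = 219627/(-325*(39 - 3530) + 322373) = 219627/(-325*(-3491) + 322373) = 219627/(1134575 + 322373) = 219627/1456948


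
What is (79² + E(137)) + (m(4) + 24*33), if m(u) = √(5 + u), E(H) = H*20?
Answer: 9776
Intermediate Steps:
E(H) = 20*H
(79² + E(137)) + (m(4) + 24*33) = (79² + 20*137) + (√(5 + 4) + 24*33) = (6241 + 2740) + (√9 + 792) = 8981 + (3 + 792) = 8981 + 795 = 9776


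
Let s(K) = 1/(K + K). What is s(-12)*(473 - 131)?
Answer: -57/4 ≈ -14.250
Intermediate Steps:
s(K) = 1/(2*K)
s(-12)*(473 - 131) = ((1/2)/(-12))*(473 - 131) = ((1/2)*(-1/12))*342 = -1/24*342 = -57/4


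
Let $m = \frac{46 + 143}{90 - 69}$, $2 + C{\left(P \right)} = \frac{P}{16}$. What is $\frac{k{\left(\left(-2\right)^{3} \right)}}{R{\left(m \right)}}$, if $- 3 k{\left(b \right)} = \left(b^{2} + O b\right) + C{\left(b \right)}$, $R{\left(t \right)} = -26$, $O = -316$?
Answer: $\frac{5179}{156} \approx 33.199$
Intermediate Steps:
$C{\left(P \right)} = -2 + \frac{P}{16}$
$m = 9$ ($m = \frac{189}{21} = 189 \cdot \frac{1}{21} = 9$)
$k{\left(b \right)} = \frac{2}{3} - \frac{b^{2}}{3} + \frac{1685 b}{16}$ ($k{\left(b \right)} = - \frac{\left(b^{2} - 316 b\right) + \left(-2 + \frac{b}{16}\right)}{3} = - \frac{-2 + b^{2} - \frac{5055 b}{16}}{3} = \frac{2}{3} - \frac{b^{2}}{3} + \frac{1685 b}{16}$)
$\frac{k{\left(\left(-2\right)^{3} \right)}}{R{\left(m \right)}} = \frac{\frac{2}{3} - \frac{\left(\left(-2\right)^{3}\right)^{2}}{3} + \frac{1685 \left(-2\right)^{3}}{16}}{-26} = \left(\frac{2}{3} - \frac{\left(-8\right)^{2}}{3} + \frac{1685}{16} \left(-8\right)\right) \left(- \frac{1}{26}\right) = \left(\frac{2}{3} - \frac{64}{3} - \frac{1685}{2}\right) \left(- \frac{1}{26}\right) = \left(- \frac{5179}{6}\right) \left(- \frac{1}{26}\right) = \frac{5179}{156}$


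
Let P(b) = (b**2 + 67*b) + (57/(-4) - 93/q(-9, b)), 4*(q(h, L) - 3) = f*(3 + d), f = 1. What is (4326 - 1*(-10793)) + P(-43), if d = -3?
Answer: 56167/4 ≈ 14042.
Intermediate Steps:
q(h, L) = 3 (q(h, L) = 3 + (1*(3 - 3))/4 = 3 + (1*0)/4 = 3 + (1/4)*0 = 3 + 0 = 3)
P(b) = -181/4 + b**2 + 67*b (P(b) = (b**2 + 67*b) + (57/(-4) - 93/3) = (b**2 + 67*b) + (57*(-1/4) - 93*1/3) = (b**2 + 67*b) + (-57/4 - 31) = (b**2 + 67*b) - 181/4 = -181/4 + b**2 + 67*b)
(4326 - 1*(-10793)) + P(-43) = (4326 - 1*(-10793)) + (-181/4 + (-43)**2 + 67*(-43)) = (4326 + 10793) + (-181/4 + 1849 - 2881) = 15119 - 4309/4 = 56167/4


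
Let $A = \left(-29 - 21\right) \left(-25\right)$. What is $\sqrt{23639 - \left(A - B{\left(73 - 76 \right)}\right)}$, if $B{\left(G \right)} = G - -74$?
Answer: $2 \sqrt{5615} \approx 149.87$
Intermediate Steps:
$B{\left(G \right)} = 74 + G$ ($B{\left(G \right)} = G + 74 = 74 + G$)
$A = 1250$ ($A = \left(-50\right) \left(-25\right) = 1250$)
$\sqrt{23639 - \left(A - B{\left(73 - 76 \right)}\right)} = \sqrt{23639 + \left(\left(74 + \left(73 - 76\right)\right) - 1250\right)} = \sqrt{23639 + \left(\left(74 - 3\right) - 1250\right)} = \sqrt{23639 + \left(71 - 1250\right)} = \sqrt{23639 - 1179} = \sqrt{22460} = 2 \sqrt{5615}$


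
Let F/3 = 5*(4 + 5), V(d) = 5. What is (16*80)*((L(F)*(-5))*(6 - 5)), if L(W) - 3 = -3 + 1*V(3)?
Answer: -32000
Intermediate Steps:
F = 135 (F = 3*(5*(4 + 5)) = 3*(5*9) = 3*45 = 135)
L(W) = 5 (L(W) = 3 + (-3 + 1*5) = 3 + (-3 + 5) = 3 + 2 = 5)
(16*80)*((L(F)*(-5))*(6 - 5)) = (16*80)*((5*(-5))*(6 - 5)) = 1280*(-25*1) = 1280*(-25) = -32000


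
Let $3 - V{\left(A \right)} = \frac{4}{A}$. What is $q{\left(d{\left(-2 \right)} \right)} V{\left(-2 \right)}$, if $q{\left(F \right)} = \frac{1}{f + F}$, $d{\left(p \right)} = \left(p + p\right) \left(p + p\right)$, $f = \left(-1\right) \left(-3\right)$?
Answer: $\frac{5}{19} \approx 0.26316$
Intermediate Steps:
$f = 3$
$d{\left(p \right)} = 4 p^{2}$ ($d{\left(p \right)} = 2 p 2 p = 4 p^{2}$)
$V{\left(A \right)} = 3 - \frac{4}{A}$
$q{\left(F \right)} = \frac{1}{3 + F}$
$q{\left(d{\left(-2 \right)} \right)} V{\left(-2 \right)} = \frac{3 - \frac{4}{-2}}{3 + 4 \left(-2\right)^{2}} = \frac{3 - -2}{3 + 4 \cdot 4} = \frac{3 + 2}{3 + 16} = \frac{1}{19} \cdot 5 = \frac{5}{19}$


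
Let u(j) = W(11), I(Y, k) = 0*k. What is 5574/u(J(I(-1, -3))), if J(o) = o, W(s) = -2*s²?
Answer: -2787/121 ≈ -23.033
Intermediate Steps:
I(Y, k) = 0
u(j) = -242 (u(j) = -2*11² = -2*121 = -242)
5574/u(J(I(-1, -3))) = 5574/(-242) = 5574*(-1/242) = -2787/121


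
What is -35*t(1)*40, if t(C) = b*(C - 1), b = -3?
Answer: 0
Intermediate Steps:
t(C) = 3 - 3*C (t(C) = -3*(C - 1) = -3*(-1 + C) = 3 - 3*C)
-35*t(1)*40 = -35*(3 - 3*1)*40 = -35*(3 - 3)*40 = -35*0*40 = 0*40 = 0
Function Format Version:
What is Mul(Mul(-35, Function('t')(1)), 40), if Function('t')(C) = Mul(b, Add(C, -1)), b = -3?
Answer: 0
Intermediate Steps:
Function('t')(C) = Add(3, Mul(-3, C)) (Function('t')(C) = Mul(-3, Add(C, -1)) = Mul(-3, Add(-1, C)) = Add(3, Mul(-3, C)))
Mul(Mul(-35, Function('t')(1)), 40) = Mul(Mul(-35, Add(3, Mul(-3, 1))), 40) = Mul(Mul(-35, Add(3, -3)), 40) = Mul(Mul(-35, 0), 40) = Mul(0, 40) = 0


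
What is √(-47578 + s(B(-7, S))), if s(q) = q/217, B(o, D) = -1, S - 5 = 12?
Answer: I*√2240400659/217 ≈ 218.12*I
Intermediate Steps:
S = 17 (S = 5 + 12 = 17)
s(q) = q/217 (s(q) = q*(1/217) = q/217)
√(-47578 + s(B(-7, S))) = √(-47578 + (1/217)*(-1)) = √(-47578 - 1/217) = √(-10324427/217) = I*√2240400659/217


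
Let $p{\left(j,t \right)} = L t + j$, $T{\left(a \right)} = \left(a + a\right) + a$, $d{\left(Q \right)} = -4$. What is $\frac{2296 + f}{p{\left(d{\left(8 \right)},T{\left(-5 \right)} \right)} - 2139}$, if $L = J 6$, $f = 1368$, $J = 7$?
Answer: $- \frac{3664}{2773} \approx -1.3213$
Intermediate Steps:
$L = 42$ ($L = 7 \cdot 6 = 42$)
$T{\left(a \right)} = 3 a$ ($T{\left(a \right)} = 2 a + a = 3 a$)
$p{\left(j,t \right)} = j + 42 t$ ($p{\left(j,t \right)} = 42 t + j = j + 42 t$)
$\frac{2296 + f}{p{\left(d{\left(8 \right)},T{\left(-5 \right)} \right)} - 2139} = \frac{2296 + 1368}{\left(-4 + 42 \cdot 3 \left(-5\right)\right) - 2139} = \frac{3664}{\left(-4 + 42 \left(-15\right)\right) - 2139} = \frac{3664}{\left(-4 - 630\right) - 2139} = \frac{3664}{-634 - 2139} = \frac{3664}{-2773} = 3664 \left(- \frac{1}{2773}\right) = - \frac{3664}{2773}$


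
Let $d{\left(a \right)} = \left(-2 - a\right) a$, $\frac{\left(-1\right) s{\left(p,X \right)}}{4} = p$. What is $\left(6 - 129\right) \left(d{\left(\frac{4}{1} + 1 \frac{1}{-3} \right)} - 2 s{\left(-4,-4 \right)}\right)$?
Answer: $\frac{19475}{3} \approx 6491.7$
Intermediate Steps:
$s{\left(p,X \right)} = - 4 p$
$d{\left(a \right)} = a \left(-2 - a\right)$
$\left(6 - 129\right) \left(d{\left(\frac{4}{1} + 1 \frac{1}{-3} \right)} - 2 s{\left(-4,-4 \right)}\right) = \left(6 - 129\right) \left(- \left(\frac{4}{1} + 1 \frac{1}{-3}\right) \left(2 + \left(\frac{4}{1} + 1 \frac{1}{-3}\right)\right) - 2 \left(\left(-4\right) \left(-4\right)\right)\right) = - 123 \left(- \left(4 \cdot 1 + 1 \left(- \frac{1}{3}\right)\right) \left(2 + \left(4 \cdot 1 + 1 \left(- \frac{1}{3}\right)\right)\right) - 32\right) = - 123 \left(- \left(4 - \frac{1}{3}\right) \left(2 + \left(4 - \frac{1}{3}\right)\right) - 32\right) = - 123 \left(\left(-1\right) \frac{11}{3} \left(2 + \frac{11}{3}\right) - 32\right) = - 123 \left(\left(-1\right) \frac{11}{3} \cdot \frac{17}{3} - 32\right) = - 123 \left(- \frac{187}{9} - 32\right) = \left(-123\right) \left(- \frac{475}{9}\right) = \frac{19475}{3}$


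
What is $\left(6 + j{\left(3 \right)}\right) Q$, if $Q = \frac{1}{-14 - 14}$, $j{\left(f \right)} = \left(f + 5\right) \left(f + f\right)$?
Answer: $- \frac{27}{14} \approx -1.9286$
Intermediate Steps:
$j{\left(f \right)} = 2 f \left(5 + f\right)$ ($j{\left(f \right)} = \left(5 + f\right) 2 f = 2 f \left(5 + f\right)$)
$Q = - \frac{1}{28}$ ($Q = \frac{1}{-28} = - \frac{1}{28} \approx -0.035714$)
$\left(6 + j{\left(3 \right)}\right) Q = \left(6 + 2 \cdot 3 \left(5 + 3\right)\right) \left(- \frac{1}{28}\right) = \left(6 + 2 \cdot 3 \cdot 8\right) \left(- \frac{1}{28}\right) = \left(6 + 48\right) \left(- \frac{1}{28}\right) = 54 \left(- \frac{1}{28}\right) = - \frac{27}{14}$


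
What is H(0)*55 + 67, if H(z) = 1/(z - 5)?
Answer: 56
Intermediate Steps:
H(z) = 1/(-5 + z)
H(0)*55 + 67 = 55/(-5 + 0) + 67 = 55/(-5) + 67 = -1/5*55 + 67 = -11 + 67 = 56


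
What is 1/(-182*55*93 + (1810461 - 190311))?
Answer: 1/689220 ≈ 1.4509e-6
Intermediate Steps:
1/(-182*55*93 + (1810461 - 190311)) = 1/(-10010*93 + 1620150) = 1/(-930930 + 1620150) = 1/689220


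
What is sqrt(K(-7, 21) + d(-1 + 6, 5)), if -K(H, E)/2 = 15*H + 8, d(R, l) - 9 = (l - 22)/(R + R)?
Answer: sqrt(20130)/10 ≈ 14.188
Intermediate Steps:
d(R, l) = 9 + (-22 + l)/(2*R) (d(R, l) = 9 + (l - 22)/(R + R) = 9 + (-22 + l)/((2*R)) = 9 + (-22 + l)*(1/(2*R)) = 9 + (-22 + l)/(2*R))
K(H, E) = -16 - 30*H (K(H, E) = -2*(15*H + 8) = -2*(8 + 15*H) = -16 - 30*H)
sqrt(K(-7, 21) + d(-1 + 6, 5)) = sqrt((-16 - 30*(-7)) + (-22 + 5 + 18*(-1 + 6))/(2*(-1 + 6))) = sqrt((-16 + 210) + (1/2)*(-22 + 5 + 18*5)/5) = sqrt(194 + (1/2)*(1/5)*(-22 + 5 + 90)) = sqrt(194 + (1/2)*(1/5)*73) = sqrt(194 + 73/10) = sqrt(2013/10) = sqrt(20130)/10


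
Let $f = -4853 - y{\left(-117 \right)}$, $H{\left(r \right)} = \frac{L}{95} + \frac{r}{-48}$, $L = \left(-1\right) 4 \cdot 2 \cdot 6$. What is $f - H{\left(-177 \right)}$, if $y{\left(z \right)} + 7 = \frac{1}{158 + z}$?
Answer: $- \frac{302202557}{62320} \approx -4849.2$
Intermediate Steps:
$y{\left(z \right)} = -7 + \frac{1}{158 + z}$
$L = -48$ ($L = \left(-4\right) 12 = -48$)
$H{\left(r \right)} = - \frac{48}{95} - \frac{r}{48}$ ($H{\left(r \right)} = - \frac{48}{95} + \frac{r}{-48} = \left(-48\right) \frac{1}{95} + r \left(- \frac{1}{48}\right) = - \frac{48}{95} - \frac{r}{48}$)
$f = - \frac{198687}{41}$ ($f = -4853 - \frac{-1105 - -819}{158 - 117} = -4853 - \frac{-1105 + 819}{41} = -4853 - \frac{1}{41} \left(-286\right) = -4853 - - \frac{286}{41} = -4853 + \frac{286}{41} = - \frac{198687}{41} \approx -4846.0$)
$f - H{\left(-177 \right)} = - \frac{198687}{41} - \left(- \frac{48}{95} - - \frac{59}{16}\right) = - \frac{198687}{41} - \left(- \frac{48}{95} + \frac{59}{16}\right) = - \frac{198687}{41} - \frac{4837}{1520} = - \frac{302202557}{62320}$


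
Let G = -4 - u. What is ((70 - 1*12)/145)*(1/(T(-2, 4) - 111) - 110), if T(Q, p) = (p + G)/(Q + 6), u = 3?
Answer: -98348/2235 ≈ -44.004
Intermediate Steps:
G = -7 (G = -4 - 1*3 = -4 - 3 = -7)
T(Q, p) = (-7 + p)/(6 + Q) (T(Q, p) = (p - 7)/(Q + 6) = (-7 + p)/(6 + Q))
((70 - 1*12)/145)*(1/(T(-2, 4) - 111) - 110) = ((70 - 1*12)/145)*(1/((-7 + 4)/(6 - 2) - 111) - 110) = ((70 - 12)*(1/145))*(1/(-3/4 - 111) - 110) = (58*(1/145))*(1/((¼)*(-3) - 111) - 110) = 2*(1/(-¾ - 111) - 110)/5 = 2*(1/(-447/4) - 110)/5 = 2*(-4/447 - 110)/5 = (⅖)*(-49174/447) = -98348/2235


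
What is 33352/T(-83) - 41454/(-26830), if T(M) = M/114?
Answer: -51003826779/1113445 ≈ -45807.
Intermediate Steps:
T(M) = M/114 (T(M) = M*(1/114) = M/114)
33352/T(-83) - 41454/(-26830) = 33352/(((1/114)*(-83))) - 41454/(-26830) = 33352/(-83/114) - 41454*(-1/26830) = 33352*(-114/83) + 20727/13415 = -3802128/83 + 20727/13415 = -51003826779/1113445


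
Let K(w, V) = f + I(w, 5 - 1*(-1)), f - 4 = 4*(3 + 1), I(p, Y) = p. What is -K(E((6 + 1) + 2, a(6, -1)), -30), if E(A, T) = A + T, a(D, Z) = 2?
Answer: -31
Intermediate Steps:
f = 20 (f = 4 + 4*(3 + 1) = 4 + 4*4 = 4 + 16 = 20)
K(w, V) = 20 + w
-K(E((6 + 1) + 2, a(6, -1)), -30) = -(20 + (((6 + 1) + 2) + 2)) = -(20 + ((7 + 2) + 2)) = -(20 + (9 + 2)) = -(20 + 11) = -1*31 = -31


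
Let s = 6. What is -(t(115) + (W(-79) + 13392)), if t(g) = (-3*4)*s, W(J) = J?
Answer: -13241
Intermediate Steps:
t(g) = -72 (t(g) = -3*4*6 = -12*6 = -72)
-(t(115) + (W(-79) + 13392)) = -(-72 + (-79 + 13392)) = -(-72 + 13313) = -1*13241 = -13241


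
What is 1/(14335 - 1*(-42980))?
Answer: 1/57315 ≈ 1.7447e-5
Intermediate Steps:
1/(14335 - 1*(-42980)) = 1/(14335 + 42980) = 1/57315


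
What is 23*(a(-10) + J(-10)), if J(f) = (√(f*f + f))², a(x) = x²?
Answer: 4370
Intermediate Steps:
J(f) = f + f² (J(f) = (√(f² + f))² = (√(f + f²))² = f + f²)
23*(a(-10) + J(-10)) = 23*((-10)² - 10*(1 - 10)) = 23*(100 - 10*(-9)) = 23*(100 + 90) = 23*190 = 4370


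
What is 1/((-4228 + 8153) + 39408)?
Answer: 1/43333 ≈ 2.3077e-5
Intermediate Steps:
1/((-4228 + 8153) + 39408) = 1/(3925 + 39408) = 1/43333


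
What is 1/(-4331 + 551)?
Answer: -1/3780 ≈ -0.00026455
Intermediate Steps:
1/(-4331 + 551) = 1/(-3780) = -1/3780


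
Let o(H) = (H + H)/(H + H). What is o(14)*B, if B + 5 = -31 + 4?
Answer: -32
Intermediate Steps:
o(H) = 1 (o(H) = (2*H)/((2*H)) = (2*H)*(1/(2*H)) = 1)
B = -32 (B = -5 + (-31 + 4) = -5 - 27 = -32)
o(14)*B = 1*(-32) = -32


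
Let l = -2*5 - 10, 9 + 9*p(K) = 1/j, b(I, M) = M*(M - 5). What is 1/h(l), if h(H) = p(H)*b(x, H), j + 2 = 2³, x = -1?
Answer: -27/13250 ≈ -0.0020377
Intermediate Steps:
j = 6 (j = -2 + 2³ = -2 + 8 = 6)
b(I, M) = M*(-5 + M)
p(K) = -53/54 (p(K) = -1 + (⅑)/6 = -1 + (⅑)*(⅙) = -1 + 1/54 = -53/54)
l = -20 (l = -10 - 10 = -20)
h(H) = -53*H*(-5 + H)/54
1/h(l) = 1/((53/54)*(-20)*(5 - 1*(-20))) = 1/((53/54)*(-20)*(5 + 20)) = 1/((53/54)*(-20)*25) = 1/(-13250/27) = -27/13250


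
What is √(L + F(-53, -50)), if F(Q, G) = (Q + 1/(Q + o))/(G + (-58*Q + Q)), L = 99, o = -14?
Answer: √3922038185187/199057 ≈ 9.9490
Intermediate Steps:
F(Q, G) = (Q + 1/(-14 + Q))/(G - 57*Q) (F(Q, G) = (Q + 1/(Q - 14))/(G + (-58*Q + Q)) = (Q + 1/(-14 + Q))/(G - 57*Q))
√(L + F(-53, -50)) = √(99 + (1 + (-53)² - 14*(-53))/(-57*(-53)² - 14*(-50) + 798*(-53) - 50*(-53))) = √(99 + (1 + 2809 + 742)/(-57*2809 + 700 - 42294 + 2650)) = √(99 + 3552/(-160113 + 700 - 42294 + 2650)) = √(99 + 3552/(-199057)) = √(99 - 1/199057*3552) = √(99 - 3552/199057) = √(19703091/199057) = √3922038185187/199057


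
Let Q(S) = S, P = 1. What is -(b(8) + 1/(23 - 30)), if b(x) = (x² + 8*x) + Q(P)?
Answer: -902/7 ≈ -128.86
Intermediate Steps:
b(x) = 1 + x² + 8*x (b(x) = (x² + 8*x) + 1 = 1 + x² + 8*x)
-(b(8) + 1/(23 - 30)) = -((1 + 8² + 8*8) + 1/(23 - 30)) = -((1 + 64 + 64) + 1/(-7)) = -(129 - ⅐) = -1*902/7 = -902/7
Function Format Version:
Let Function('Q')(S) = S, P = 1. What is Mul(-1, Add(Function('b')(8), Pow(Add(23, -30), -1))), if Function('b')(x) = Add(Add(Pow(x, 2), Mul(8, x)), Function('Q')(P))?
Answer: Rational(-902, 7) ≈ -128.86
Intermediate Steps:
Function('b')(x) = Add(1, Pow(x, 2), Mul(8, x)) (Function('b')(x) = Add(Add(Pow(x, 2), Mul(8, x)), 1) = Add(1, Pow(x, 2), Mul(8, x)))
Mul(-1, Add(Function('b')(8), Pow(Add(23, -30), -1))) = Mul(-1, Add(Add(1, Pow(8, 2), Mul(8, 8)), Pow(Add(23, -30), -1))) = Mul(-1, Add(Add(1, 64, 64), Pow(-7, -1))) = Mul(-1, Add(129, Rational(-1, 7))) = Mul(-1, Rational(902, 7)) = Rational(-902, 7)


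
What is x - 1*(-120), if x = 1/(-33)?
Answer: 3959/33 ≈ 119.97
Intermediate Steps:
x = -1/33 ≈ -0.030303
x - 1*(-120) = -1/33 - 1*(-120) = -1/33 + 120 = 3959/33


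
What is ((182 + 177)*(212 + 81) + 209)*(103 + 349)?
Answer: 47638992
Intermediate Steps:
((182 + 177)*(212 + 81) + 209)*(103 + 349) = (359*293 + 209)*452 = (105187 + 209)*452 = 105396*452 = 47638992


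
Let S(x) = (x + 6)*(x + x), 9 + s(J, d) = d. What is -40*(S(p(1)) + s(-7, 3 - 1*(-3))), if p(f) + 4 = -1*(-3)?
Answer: 520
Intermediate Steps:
s(J, d) = -9 + d
p(f) = -1 (p(f) = -4 - 1*(-3) = -4 + 3 = -1)
S(x) = 2*x*(6 + x) (S(x) = (6 + x)*(2*x) = 2*x*(6 + x))
-40*(S(p(1)) + s(-7, 3 - 1*(-3))) = -40*(2*(-1)*(6 - 1) + (-9 + (3 - 1*(-3)))) = -40*(2*(-1)*5 + (-9 + (3 + 3))) = -40*(-10 + (-9 + 6)) = -40*(-10 - 3) = -40*(-13) = -1*(-520) = 520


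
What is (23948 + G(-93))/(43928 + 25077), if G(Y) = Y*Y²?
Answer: -780409/69005 ≈ -11.309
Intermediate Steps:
G(Y) = Y³
(23948 + G(-93))/(43928 + 25077) = (23948 + (-93)³)/(43928 + 25077) = (23948 - 804357)/69005 = -780409*1/69005 = -780409/69005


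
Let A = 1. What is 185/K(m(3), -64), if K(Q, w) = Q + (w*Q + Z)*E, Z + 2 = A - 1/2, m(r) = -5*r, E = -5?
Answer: -74/1923 ≈ -0.038482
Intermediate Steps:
Z = -3/2 (Z = -2 + (1 - 1/2) = -2 + 1/2 = -3/2 ≈ -1.5000)
K(Q, w) = 15/2 + Q - 5*Q*w (K(Q, w) = Q + (w*Q - 3/2)*(-5) = Q + (Q*w - 3/2)*(-5) = Q + (-3/2 + Q*w)*(-5) = Q + (15/2 - 5*Q*w) = 15/2 + Q - 5*Q*w)
185/K(m(3), -64) = 185/(15/2 - 5*3 - 5*(-5*3)*(-64)) = 185/(15/2 - 15 - 5*(-15)*(-64)) = 185/(15/2 - 15 - 4800) = 185/(-9615/2) = 185*(-2/9615) = -74/1923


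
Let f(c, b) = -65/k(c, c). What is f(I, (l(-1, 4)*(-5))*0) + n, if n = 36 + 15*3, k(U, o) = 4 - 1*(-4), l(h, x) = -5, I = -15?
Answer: 583/8 ≈ 72.875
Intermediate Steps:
k(U, o) = 8 (k(U, o) = 4 + 4 = 8)
f(c, b) = -65/8
n = 81 (n = 36 + 45 = 81)
f(I, (l(-1, 4)*(-5))*0) + n = -65/8 + 81 = 583/8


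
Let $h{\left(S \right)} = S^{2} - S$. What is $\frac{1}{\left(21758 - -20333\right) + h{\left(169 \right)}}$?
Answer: $\frac{1}{70483} \approx 1.4188 \cdot 10^{-5}$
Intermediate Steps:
$\frac{1}{\left(21758 - -20333\right) + h{\left(169 \right)}} = \frac{1}{\left(21758 - -20333\right) + 169 \left(-1 + 169\right)} = \frac{1}{\left(21758 + 20333\right) + 169 \cdot 168} = \frac{1}{42091 + 28392} = \frac{1}{70483}$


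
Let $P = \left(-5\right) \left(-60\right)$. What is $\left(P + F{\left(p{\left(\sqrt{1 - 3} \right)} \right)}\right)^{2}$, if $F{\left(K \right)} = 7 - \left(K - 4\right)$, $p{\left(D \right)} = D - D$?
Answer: $96721$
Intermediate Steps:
$p{\left(D \right)} = 0$
$F{\left(K \right)} = 11 - K$ ($F{\left(K \right)} = 7 - \left(-4 + K\right) = 11 - K$)
$P = 300$
$\left(P + F{\left(p{\left(\sqrt{1 - 3} \right)} \right)}\right)^{2} = \left(300 + \left(11 - 0\right)\right)^{2} = \left(300 + \left(11 + 0\right)\right)^{2} = \left(300 + 11\right)^{2} = 311^{2} = 96721$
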